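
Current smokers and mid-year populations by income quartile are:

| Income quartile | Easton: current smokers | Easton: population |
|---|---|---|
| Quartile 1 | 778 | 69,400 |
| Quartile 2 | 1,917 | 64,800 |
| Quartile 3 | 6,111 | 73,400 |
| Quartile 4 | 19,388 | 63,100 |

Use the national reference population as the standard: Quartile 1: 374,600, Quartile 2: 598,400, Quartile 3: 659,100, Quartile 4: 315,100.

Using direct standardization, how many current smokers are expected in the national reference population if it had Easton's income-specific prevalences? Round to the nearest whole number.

Income-specific rates per 1,000 for Easton: 11.210, 29.583, 83.256, 307.258.
Expected current smokers = Σ (standard pop × income-specific rate ÷ 1,000)
= 374,600×11.210/1,000 + 598,400×29.583/1,000 + 659,100×83.256/1,000 + 315,100×307.258/1,000
= 4199.41 + 17702.67 + 54874.12 + 96817.10 = 173593.29.

173593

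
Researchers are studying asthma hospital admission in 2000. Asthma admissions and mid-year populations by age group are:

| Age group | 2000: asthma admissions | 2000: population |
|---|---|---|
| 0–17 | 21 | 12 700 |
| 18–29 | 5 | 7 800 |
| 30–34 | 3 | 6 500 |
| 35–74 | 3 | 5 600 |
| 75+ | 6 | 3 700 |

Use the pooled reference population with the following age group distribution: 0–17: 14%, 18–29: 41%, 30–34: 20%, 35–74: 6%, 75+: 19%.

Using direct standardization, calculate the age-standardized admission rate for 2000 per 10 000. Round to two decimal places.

Age-specific rates per 10 000 for 2000: 16.54, 6.41, 4.62, 5.36, 16.22.
Standard weights: 0.14, 0.41, 0.20, 0.06, 0.19.
Standardized rate: 0.1400×16.54 + 0.4100×6.41 + 0.2000×4.62 + 0.0600×5.36 + 0.1900×16.22 = 9.2688 per 10 000.

9.27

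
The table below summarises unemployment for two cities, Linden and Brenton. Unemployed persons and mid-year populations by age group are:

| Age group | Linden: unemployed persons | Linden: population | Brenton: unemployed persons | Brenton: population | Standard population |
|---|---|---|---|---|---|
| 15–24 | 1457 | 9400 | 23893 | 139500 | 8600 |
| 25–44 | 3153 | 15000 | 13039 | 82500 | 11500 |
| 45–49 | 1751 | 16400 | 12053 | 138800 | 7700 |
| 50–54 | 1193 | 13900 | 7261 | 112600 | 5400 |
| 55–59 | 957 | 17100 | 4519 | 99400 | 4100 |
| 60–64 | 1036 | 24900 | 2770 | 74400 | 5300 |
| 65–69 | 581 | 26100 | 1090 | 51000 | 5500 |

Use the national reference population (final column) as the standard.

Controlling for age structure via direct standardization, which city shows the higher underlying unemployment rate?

Age-specific rates per 1000 for Linden: 155.000, 210.200, 106.768, 85.827, 55.965, 41.606, 22.261.
For Brenton: 171.276, 158.048, 86.837, 64.485, 45.463, 37.231, 21.373.
Standard total = 48100; weights = 0.1788, 0.2391, 0.1601, 0.1123, 0.0852, 0.1102, 0.1143.
Linden: 0.1788×155.000 + 0.2391×210.200 + 0.1601×106.768 + 0.1123×85.827 + 0.0852×55.965 + 0.1102×41.606 + 0.1143×22.261 = 116.5964 per 1000.
Brenton: 0.1788×171.276 + 0.2391×158.048 + 0.1601×86.837 + 0.1123×64.485 + 0.0852×45.463 + 0.1102×37.231 + 0.1143×21.373 = 99.9723 per 1000.
The crude rates (82.48 vs 92.56) would put Brenton higher, but that reflects its age composition; once standardized to a common age structure, Linden has the higher underlying rate.

Linden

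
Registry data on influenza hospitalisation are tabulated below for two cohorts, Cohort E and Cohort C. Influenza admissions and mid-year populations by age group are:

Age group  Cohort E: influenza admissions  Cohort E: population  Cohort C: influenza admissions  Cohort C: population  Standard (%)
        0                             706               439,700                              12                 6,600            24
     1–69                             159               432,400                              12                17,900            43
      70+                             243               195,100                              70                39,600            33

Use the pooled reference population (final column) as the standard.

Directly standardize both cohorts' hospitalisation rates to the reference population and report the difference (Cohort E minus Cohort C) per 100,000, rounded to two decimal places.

Age-specific rates per 100,000 for Cohort E: 160.56, 36.77, 124.55.
For Cohort C: 181.82, 67.04, 176.77.
Standard weights: 0.24, 0.43, 0.33.
Cohort E: 0.2400×160.56 + 0.4300×36.77 + 0.3300×124.55 = 95.4491 per 100,000.
Cohort C: 0.2400×181.82 + 0.4300×67.04 + 0.3300×176.77 = 130.7965 per 100,000.
Difference = 95.4491 − 130.7965 = -35.3474.

-35.35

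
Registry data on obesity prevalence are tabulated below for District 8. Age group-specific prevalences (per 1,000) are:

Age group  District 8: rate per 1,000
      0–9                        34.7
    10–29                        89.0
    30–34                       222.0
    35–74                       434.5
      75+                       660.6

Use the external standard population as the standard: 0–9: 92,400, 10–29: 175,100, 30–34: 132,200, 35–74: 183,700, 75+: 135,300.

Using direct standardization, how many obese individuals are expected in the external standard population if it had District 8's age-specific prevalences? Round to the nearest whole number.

Expected obese individuals = Σ (standard pop × age-specific rate ÷ 1,000)
= 92,400×34.7/1,000 + 175,100×89.0/1,000 + 132,200×222.0/1,000 + 183,700×434.5/1,000 + 135,300×660.6/1,000
= 3206.28 + 15583.90 + 29348.40 + 79817.65 + 89379.18 = 217335.41.

217335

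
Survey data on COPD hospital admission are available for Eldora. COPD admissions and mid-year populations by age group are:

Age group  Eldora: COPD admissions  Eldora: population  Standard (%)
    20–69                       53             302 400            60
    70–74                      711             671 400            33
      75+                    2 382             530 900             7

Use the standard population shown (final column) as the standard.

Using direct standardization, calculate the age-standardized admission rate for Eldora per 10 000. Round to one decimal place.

Age-specific rates per 10 000 for Eldora: 1.75, 10.59, 44.87.
Standard weights: 0.60, 0.33, 0.07.
Standardized rate: 0.6000×1.75 + 0.3300×10.59 + 0.0700×44.87 = 7.6869 per 10 000.

7.7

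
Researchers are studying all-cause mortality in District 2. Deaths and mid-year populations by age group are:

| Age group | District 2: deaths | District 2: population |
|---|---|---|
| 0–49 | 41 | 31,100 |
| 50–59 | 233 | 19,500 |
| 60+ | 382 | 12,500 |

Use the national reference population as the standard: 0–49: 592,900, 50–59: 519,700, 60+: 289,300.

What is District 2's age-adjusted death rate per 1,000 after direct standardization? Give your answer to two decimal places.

Age-specific rates per 1,000 for District 2: 1.318, 11.949, 30.560.
Standard total = 1,401,900; weights = 0.4229, 0.3707, 0.2064.
Standardized rate: 0.4229×1.318 + 0.3707×11.949 + 0.2064×30.560 = 11.2935 per 1,000.

11.29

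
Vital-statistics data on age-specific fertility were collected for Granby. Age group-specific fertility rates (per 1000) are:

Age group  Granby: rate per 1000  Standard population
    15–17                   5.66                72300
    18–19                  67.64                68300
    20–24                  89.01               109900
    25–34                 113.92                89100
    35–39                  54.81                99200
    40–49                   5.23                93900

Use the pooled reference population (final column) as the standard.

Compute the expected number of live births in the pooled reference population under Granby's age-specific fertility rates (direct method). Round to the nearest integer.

30890

Expected live births = Σ (standard pop × age-specific rate ÷ 1000)
= 72300×5.66/1000 + 68300×67.64/1000 + 109900×89.01/1000 + 89100×113.92/1000 + 99200×54.81/1000 + 93900×5.23/1000
= 409.22 + 4619.81 + 9782.20 + 10150.27 + 5437.15 + 491.10 = 30889.75.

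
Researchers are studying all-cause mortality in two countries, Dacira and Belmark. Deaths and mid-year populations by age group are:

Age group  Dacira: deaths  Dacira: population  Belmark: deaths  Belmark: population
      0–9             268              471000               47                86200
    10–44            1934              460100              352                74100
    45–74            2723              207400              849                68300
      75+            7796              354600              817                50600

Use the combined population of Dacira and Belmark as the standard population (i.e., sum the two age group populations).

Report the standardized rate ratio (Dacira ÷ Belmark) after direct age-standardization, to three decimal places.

Age-specific rates per 1000 for Dacira: 0.569, 4.203, 13.129, 21.985.
For Belmark: 0.545, 4.750, 12.430, 16.146.
Combined standard total = 1772300; weights = 0.3144, 0.3014, 0.1556, 0.2286.
Dacira: 0.3144×0.569 + 0.3014×4.203 + 0.1556×13.129 + 0.2286×21.985 = 8.5148 per 1000.
Belmark: 0.3144×0.545 + 0.3014×4.750 + 0.1556×12.430 + 0.2286×16.146 = 7.2284 per 1000.
Ratio = 8.5148 ÷ 7.2284 = 1.17795.

1.178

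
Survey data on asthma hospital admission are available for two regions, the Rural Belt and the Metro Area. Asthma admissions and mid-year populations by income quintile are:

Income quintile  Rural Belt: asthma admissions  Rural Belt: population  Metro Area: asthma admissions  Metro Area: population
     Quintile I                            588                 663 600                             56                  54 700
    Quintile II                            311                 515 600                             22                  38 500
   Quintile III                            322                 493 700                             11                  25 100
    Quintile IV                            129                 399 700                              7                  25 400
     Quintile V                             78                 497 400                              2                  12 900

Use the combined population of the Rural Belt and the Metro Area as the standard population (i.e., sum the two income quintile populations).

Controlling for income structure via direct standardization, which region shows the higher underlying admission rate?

Income-specific rates per 10 000 for the Rural Belt: 8.86, 6.03, 6.52, 3.23, 1.57.
For the Metro Area: 10.24, 5.71, 4.38, 2.76, 1.55.
Combined standard total = 2 726 600; weights = 0.2634, 0.2032, 0.1903, 0.1559, 0.1872.
The Rural Belt: 0.2634×8.86 + 0.2032×6.03 + 0.1903×6.52 + 0.1559×3.23 + 0.1872×1.57 = 5.5977 per 10 000.
The Metro Area: 0.2634×10.24 + 0.2032×5.71 + 0.1903×4.38 + 0.1559×2.76 + 0.1872×1.55 = 5.4120 per 10 000.
The crude rates (5.56 vs 6.26) would put the Metro Area higher, but that reflects its income composition; once standardized to a common income structure, the Rural Belt has the higher underlying rate.

Rural Belt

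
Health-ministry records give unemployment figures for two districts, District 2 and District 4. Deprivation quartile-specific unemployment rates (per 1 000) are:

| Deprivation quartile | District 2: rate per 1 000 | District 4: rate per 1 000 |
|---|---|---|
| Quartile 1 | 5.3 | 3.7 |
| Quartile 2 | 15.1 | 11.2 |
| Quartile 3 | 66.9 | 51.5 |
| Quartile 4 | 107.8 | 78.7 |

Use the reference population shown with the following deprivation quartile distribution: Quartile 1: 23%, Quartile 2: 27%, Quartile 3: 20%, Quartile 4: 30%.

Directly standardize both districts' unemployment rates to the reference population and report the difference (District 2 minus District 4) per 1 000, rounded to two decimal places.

13.23

Standard weights: 0.23, 0.27, 0.20, 0.30.
District 2: 0.2300×5.3 + 0.2700×15.1 + 0.2000×66.9 + 0.3000×107.8 = 51.0160 per 1 000.
District 4: 0.2300×3.7 + 0.2700×11.2 + 0.2000×51.5 + 0.3000×78.7 = 37.7850 per 1 000.
Difference = 51.0160 − 37.7850 = 13.2310.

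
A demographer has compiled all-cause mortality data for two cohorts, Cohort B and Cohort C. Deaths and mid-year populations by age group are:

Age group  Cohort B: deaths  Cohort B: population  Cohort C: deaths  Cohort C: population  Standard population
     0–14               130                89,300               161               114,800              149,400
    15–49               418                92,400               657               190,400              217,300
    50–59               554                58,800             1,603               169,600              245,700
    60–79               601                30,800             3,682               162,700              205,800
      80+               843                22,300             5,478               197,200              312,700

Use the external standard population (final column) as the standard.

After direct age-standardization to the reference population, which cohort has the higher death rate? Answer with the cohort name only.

Age-specific rates per 1,000 for Cohort B: 1.456, 4.524, 9.422, 19.513, 37.803.
For Cohort C: 1.402, 3.451, 9.452, 22.631, 27.779.
Standard total = 1,130,900; weights = 0.1321, 0.1921, 0.2173, 0.1820, 0.2765.
Cohort B: 0.1321×1.456 + 0.1921×4.524 + 0.2173×9.422 + 0.1820×19.513 + 0.2765×37.803 = 17.1121 per 1,000.
Cohort C: 0.1321×1.402 + 0.1921×3.451 + 0.2173×9.452 + 0.1820×22.631 + 0.2765×27.779 = 14.7011 per 1,000.
The crude rates (8.67 vs 13.87) would put Cohort C higher, but that reflects its age composition; once standardized to a common age structure, Cohort B has the higher underlying rate.

Cohort B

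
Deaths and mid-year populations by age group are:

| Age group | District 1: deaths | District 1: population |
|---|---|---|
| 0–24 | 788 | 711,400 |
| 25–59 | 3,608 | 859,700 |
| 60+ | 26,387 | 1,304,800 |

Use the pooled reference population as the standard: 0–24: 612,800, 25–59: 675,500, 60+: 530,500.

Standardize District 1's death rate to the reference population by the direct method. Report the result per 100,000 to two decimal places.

783.05

Age-specific rates per 100,000 for District 1: 110.77, 419.68, 2022.30.
Standard total = 1,818,800; weights = 0.3369, 0.3714, 0.2917.
Standardized rate: 0.3369×110.77 + 0.3714×419.68 + 0.2917×2022.30 = 783.0462 per 100,000.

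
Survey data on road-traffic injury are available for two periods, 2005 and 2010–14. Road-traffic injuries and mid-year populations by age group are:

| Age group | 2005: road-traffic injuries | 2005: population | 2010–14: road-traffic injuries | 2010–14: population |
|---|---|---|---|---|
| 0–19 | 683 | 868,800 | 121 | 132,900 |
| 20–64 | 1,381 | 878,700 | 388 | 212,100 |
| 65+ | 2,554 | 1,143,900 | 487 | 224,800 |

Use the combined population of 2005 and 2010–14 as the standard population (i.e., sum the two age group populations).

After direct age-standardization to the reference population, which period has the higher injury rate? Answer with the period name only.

Age-specific rates per 100,000 for 2005: 78.61, 157.16, 223.27.
For 2010–14: 91.05, 182.93, 216.64.
Combined standard total = 3,461,200; weights = 0.2894, 0.3152, 0.3954.
2005: 0.2894×78.61 + 0.3152×157.16 + 0.3954×223.27 = 160.5725 per 100,000.
2010–14: 0.2894×91.05 + 0.3152×182.93 + 0.3954×216.64 = 169.6679 per 100,000.

2010–14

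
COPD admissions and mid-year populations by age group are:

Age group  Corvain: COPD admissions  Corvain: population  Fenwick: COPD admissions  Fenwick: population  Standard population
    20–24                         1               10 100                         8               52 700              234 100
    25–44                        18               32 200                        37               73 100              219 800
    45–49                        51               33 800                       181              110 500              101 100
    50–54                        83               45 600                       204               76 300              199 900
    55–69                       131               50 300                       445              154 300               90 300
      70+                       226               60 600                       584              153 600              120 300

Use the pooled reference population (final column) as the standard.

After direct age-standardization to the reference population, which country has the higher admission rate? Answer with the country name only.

Fenwick

Age-specific rates per 10 000 for Corvain: 0.99, 5.59, 15.09, 18.20, 26.04, 37.29.
For Fenwick: 1.52, 5.06, 16.38, 26.74, 28.84, 38.02.
Standard total = 965 500; weights = 0.2425, 0.2277, 0.1047, 0.2070, 0.0935, 0.1246.
Corvain: 0.2425×0.99 + 0.2277×5.59 + 0.1047×15.09 + 0.2070×18.20 + 0.0935×26.04 + 0.1246×37.29 = 13.9437 per 10 000.
Fenwick: 0.2425×1.52 + 0.2277×5.06 + 0.1047×16.38 + 0.2070×26.74 + 0.0935×28.84 + 0.1246×38.02 = 16.2058 per 10 000.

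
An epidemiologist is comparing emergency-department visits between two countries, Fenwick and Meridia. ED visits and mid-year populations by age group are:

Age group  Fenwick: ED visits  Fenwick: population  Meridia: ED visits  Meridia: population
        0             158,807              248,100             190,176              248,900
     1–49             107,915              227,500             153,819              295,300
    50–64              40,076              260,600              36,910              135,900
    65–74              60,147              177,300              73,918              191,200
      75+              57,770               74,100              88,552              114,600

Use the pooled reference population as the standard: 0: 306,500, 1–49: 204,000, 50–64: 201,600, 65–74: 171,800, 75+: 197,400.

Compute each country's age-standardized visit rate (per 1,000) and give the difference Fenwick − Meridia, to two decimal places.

-72.15

Age-specific rates per 1,000 for Fenwick: 640.093, 474.352, 153.784, 339.239, 779.622.
For Meridia: 764.066, 520.891, 271.597, 386.600, 772.705.
Standard total = 1,081,300; weights = 0.2835, 0.1887, 0.1864, 0.1589, 0.1826.
Fenwick: 0.2835×640.093 + 0.1887×474.352 + 0.1864×153.784 + 0.1589×339.239 + 0.1826×779.622 = 495.8268 per 1,000.
Meridia: 0.2835×764.066 + 0.1887×520.891 + 0.1864×271.597 + 0.1589×386.600 + 0.1826×772.705 = 567.9753 per 1,000.
Difference = 495.8268 − 567.9753 = -72.1485.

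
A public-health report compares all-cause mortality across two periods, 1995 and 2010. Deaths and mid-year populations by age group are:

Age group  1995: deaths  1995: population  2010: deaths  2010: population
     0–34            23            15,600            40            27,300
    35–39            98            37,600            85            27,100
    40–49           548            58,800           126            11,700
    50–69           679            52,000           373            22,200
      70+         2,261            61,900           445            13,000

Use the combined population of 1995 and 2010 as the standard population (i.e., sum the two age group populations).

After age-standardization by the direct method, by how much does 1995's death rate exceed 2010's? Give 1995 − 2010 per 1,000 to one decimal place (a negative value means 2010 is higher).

-0.7

Age-specific rates per 1,000 for 1995: 1.474, 2.606, 9.320, 13.058, 36.527.
For 2010: 1.465, 3.137, 10.769, 16.802, 34.231.
Combined standard total = 327,200; weights = 0.1311, 0.1977, 0.2155, 0.2268, 0.2289.
1995: 0.1311×1.474 + 0.1977×2.606 + 0.2155×9.320 + 0.2268×13.058 + 0.2289×36.527 = 14.0393 per 1,000.
2010: 0.1311×1.465 + 0.1977×3.137 + 0.2155×10.769 + 0.2268×16.802 + 0.2289×34.231 = 14.7787 per 1,000.
Difference = 14.0393 − 14.7787 = -0.7395.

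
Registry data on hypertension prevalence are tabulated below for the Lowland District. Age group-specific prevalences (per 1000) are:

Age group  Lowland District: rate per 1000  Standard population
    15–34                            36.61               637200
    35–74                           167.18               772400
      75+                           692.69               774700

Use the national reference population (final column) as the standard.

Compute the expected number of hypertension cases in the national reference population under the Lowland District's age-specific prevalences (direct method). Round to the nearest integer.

Expected hypertension cases = Σ (standard pop × age-specific rate ÷ 1000)
= 637200×36.61/1000 + 772400×167.18/1000 + 774700×692.69/1000
= 23327.89 + 129129.83 + 536626.94 = 689084.67.

689085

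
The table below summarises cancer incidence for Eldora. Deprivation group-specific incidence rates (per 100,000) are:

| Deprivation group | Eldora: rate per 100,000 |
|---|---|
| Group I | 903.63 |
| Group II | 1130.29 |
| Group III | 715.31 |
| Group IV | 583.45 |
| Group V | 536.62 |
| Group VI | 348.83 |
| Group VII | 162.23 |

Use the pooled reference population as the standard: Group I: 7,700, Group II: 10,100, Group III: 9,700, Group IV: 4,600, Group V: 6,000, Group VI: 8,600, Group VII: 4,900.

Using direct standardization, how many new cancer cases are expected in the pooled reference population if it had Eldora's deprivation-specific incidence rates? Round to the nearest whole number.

350

Expected new cancer cases = Σ (standard pop × deprivation-specific rate ÷ 100,000)
= 7,700×903.63/100,000 + 10,100×1130.29/100,000 + 9,700×715.31/100,000 + 4,600×583.45/100,000 + 6,000×536.62/100,000 + 8,600×348.83/100,000 + 4,900×162.23/100,000
= 69.58 + 114.16 + 69.39 + 26.84 + 32.20 + 30.00 + 7.95 = 350.11.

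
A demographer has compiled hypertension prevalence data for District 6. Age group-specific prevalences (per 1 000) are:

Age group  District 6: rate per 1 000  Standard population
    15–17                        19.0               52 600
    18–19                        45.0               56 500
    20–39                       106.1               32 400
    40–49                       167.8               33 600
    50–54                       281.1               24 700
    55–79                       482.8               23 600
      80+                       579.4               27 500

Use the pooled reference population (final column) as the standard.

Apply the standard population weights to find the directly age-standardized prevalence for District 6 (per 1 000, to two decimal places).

186.88

Standard total = 250 900; weights = 0.2096, 0.2252, 0.1291, 0.1339, 0.0984, 0.0941, 0.1096.
Standardized rate: 0.2096×19.0 + 0.2252×45.0 + 0.1291×106.1 + 0.1339×167.8 + 0.0984×281.1 + 0.0941×482.8 + 0.1096×579.4 = 186.8807 per 1 000.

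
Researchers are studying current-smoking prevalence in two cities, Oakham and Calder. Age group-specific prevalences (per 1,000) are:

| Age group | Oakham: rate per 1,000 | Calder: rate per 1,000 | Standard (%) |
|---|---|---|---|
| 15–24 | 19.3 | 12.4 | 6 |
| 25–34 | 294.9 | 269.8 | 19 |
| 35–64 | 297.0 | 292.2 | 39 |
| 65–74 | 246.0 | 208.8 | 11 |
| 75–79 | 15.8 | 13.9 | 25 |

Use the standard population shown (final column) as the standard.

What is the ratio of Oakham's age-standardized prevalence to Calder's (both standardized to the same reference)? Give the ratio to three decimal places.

Standard weights: 0.06, 0.19, 0.39, 0.11, 0.25.
Oakham: 0.0600×19.3 + 0.1900×294.9 + 0.3900×297.0 + 0.1100×246.0 + 0.2500×15.8 = 204.0290 per 1,000.
Calder: 0.0600×12.4 + 0.1900×269.8 + 0.3900×292.2 + 0.1100×208.8 + 0.2500×13.9 = 192.4070 per 1,000.
Ratio = 204.0290 ÷ 192.4070 = 1.06040.

1.060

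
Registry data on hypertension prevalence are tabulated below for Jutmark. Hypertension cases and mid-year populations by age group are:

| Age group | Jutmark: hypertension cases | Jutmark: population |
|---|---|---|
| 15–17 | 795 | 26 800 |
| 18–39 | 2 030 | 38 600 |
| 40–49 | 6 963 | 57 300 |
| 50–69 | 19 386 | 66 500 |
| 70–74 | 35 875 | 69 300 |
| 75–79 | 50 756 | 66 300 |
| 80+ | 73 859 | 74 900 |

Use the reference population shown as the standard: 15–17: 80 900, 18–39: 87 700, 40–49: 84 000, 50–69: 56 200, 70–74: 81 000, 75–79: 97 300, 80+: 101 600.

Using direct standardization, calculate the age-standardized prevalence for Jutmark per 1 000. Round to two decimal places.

Age-specific rates per 1 000 for Jutmark: 29.664, 52.591, 121.518, 291.519, 517.677, 765.551, 986.101.
Standard total = 588 700; weights = 0.1374, 0.1490, 0.1427, 0.0955, 0.1376, 0.1653, 0.1726.
Standardized rate: 0.1374×29.664 + 0.1490×52.591 + 0.1427×121.518 + 0.0955×291.519 + 0.1376×517.677 + 0.1653×765.551 + 0.1726×986.101 = 425.0225 per 1 000.

425.02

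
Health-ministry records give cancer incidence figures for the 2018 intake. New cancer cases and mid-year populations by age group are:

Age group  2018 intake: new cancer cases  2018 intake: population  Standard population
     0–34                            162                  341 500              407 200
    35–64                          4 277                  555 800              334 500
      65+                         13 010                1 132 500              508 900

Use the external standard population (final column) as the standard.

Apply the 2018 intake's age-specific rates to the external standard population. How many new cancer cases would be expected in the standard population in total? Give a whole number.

8613

Age-specific rates per 100 000 for the 2018 intake: 47.44, 769.52, 1148.79.
Expected new cancer cases = Σ (standard pop × age-specific rate ÷ 100 000)
= 407 200×47.44/100 000 + 334 500×769.52/100 000 + 508 900×1148.79/100 000
= 193.17 + 2574.05 + 5846.17 = 8613.39.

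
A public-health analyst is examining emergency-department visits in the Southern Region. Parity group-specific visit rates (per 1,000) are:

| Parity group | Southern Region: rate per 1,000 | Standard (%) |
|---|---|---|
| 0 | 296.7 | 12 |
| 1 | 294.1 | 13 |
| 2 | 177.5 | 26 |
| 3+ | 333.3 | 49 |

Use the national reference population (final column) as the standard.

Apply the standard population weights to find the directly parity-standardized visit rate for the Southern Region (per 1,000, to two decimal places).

Standard weights: 0.12, 0.13, 0.26, 0.49.
Standardized rate: 0.1200×296.7 + 0.1300×294.1 + 0.2600×177.5 + 0.4900×333.3 = 283.3040 per 1,000.

283.30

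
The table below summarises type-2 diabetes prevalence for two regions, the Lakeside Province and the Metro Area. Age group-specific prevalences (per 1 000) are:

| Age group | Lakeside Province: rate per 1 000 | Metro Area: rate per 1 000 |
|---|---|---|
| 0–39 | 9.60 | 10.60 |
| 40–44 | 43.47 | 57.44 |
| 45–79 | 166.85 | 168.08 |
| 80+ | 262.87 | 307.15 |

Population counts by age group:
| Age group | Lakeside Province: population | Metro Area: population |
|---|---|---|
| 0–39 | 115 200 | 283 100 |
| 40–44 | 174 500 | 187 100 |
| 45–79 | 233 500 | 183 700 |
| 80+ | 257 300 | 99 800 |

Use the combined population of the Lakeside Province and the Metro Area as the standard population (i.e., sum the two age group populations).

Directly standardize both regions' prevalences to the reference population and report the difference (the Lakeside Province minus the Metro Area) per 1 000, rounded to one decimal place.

Combined standard total = 1 534 200; weights = 0.2596, 0.2357, 0.2719, 0.2328.
The Lakeside Province: 0.2596×9.60 + 0.2357×43.47 + 0.2719×166.85 + 0.2328×262.87 = 119.2955 per 1 000.
The Metro Area: 0.2596×10.60 + 0.2357×57.44 + 0.2719×168.08 + 0.2328×307.15 = 133.4888 per 1 000.
Difference = 119.2955 − 133.4888 = -14.1933.

-14.2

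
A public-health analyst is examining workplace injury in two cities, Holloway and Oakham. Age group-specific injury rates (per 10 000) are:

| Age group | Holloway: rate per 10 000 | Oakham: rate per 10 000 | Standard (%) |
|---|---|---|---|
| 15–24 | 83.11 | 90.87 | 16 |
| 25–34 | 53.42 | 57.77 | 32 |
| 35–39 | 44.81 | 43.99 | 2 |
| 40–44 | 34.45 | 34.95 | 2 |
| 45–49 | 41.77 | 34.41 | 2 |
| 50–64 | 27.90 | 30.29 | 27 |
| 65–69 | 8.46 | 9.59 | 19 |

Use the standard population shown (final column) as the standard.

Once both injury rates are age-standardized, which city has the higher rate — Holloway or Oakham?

Standard weights: 0.16, 0.32, 0.02, 0.02, 0.02, 0.27, 0.19.
Holloway: 0.1600×83.11 + 0.3200×53.42 + 0.0200×44.81 + 0.0200×34.45 + 0.0200×41.77 + 0.2700×27.90 + 0.1900×8.46 = 41.9530 per 10 000.
Oakham: 0.1600×90.87 + 0.3200×57.77 + 0.0200×43.99 + 0.0200×34.95 + 0.0200×34.41 + 0.2700×30.29 + 0.1900×9.59 = 45.2930 per 10 000.

Oakham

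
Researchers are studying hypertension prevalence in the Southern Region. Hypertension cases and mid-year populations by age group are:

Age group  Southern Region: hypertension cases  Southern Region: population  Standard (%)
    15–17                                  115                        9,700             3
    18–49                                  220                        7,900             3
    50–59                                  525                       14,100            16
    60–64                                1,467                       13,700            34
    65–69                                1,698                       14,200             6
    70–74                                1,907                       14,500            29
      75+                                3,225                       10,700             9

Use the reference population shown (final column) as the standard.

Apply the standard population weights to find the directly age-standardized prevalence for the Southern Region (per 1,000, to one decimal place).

Age-specific rates per 1,000 for the Southern Region: 11.856, 27.848, 37.234, 107.080, 119.577, 131.517, 301.402.
Standard weights: 0.03, 0.03, 0.16, 0.34, 0.06, 0.29, 0.09.
Standardized rate: 0.0300×11.856 + 0.0300×27.848 + 0.1600×37.234 + 0.3400×107.080 + 0.0600×119.577 + 0.2900×131.517 + 0.0900×301.402 = 115.9967 per 1,000.

116.0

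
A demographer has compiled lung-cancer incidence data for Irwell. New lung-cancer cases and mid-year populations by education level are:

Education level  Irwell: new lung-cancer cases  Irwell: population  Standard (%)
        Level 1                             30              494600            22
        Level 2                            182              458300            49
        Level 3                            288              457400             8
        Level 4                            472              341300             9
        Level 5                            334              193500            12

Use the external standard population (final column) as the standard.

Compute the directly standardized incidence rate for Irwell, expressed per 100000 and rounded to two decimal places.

Education-specific rates per 100000 for Irwell: 6.07, 39.71, 62.96, 138.29, 172.61.
Standard weights: 0.22, 0.49, 0.08, 0.09, 0.12.
Standardized rate: 0.2200×6.07 + 0.4900×39.71 + 0.0800×62.96 + 0.0900×138.29 + 0.1200×172.61 = 58.9902 per 100000.

58.99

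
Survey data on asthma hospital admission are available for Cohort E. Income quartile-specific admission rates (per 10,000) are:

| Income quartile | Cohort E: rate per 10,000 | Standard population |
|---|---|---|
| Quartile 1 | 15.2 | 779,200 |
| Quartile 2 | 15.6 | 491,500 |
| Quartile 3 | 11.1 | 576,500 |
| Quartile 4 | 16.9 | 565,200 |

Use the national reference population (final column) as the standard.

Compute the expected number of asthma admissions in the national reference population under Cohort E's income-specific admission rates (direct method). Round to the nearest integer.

3546

Expected asthma admissions = Σ (standard pop × income-specific rate ÷ 10,000)
= 779,200×15.2/10,000 + 491,500×15.6/10,000 + 576,500×11.1/10,000 + 565,200×16.9/10,000
= 1184.38 + 766.74 + 639.91 + 955.19 = 3546.23.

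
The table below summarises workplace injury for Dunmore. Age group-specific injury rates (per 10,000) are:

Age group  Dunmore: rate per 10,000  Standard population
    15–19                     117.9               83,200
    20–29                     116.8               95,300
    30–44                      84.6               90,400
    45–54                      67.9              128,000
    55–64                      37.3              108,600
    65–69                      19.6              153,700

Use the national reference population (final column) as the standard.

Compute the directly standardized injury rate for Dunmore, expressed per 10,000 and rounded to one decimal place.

67.3

Standard total = 659,200; weights = 0.1262, 0.1446, 0.1371, 0.1942, 0.1647, 0.2332.
Standardized rate: 0.1262×117.9 + 0.1446×116.8 + 0.1371×84.6 + 0.1942×67.9 + 0.1647×37.3 + 0.2332×19.6 = 67.2674 per 10,000.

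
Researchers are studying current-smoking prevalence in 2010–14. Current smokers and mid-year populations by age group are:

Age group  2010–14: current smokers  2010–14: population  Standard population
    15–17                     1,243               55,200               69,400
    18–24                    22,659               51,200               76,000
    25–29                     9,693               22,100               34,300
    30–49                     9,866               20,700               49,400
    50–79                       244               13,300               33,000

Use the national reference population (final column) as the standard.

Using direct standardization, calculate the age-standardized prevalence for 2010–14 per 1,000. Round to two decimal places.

Age-specific rates per 1,000 for 2010–14: 22.518, 442.559, 438.597, 476.618, 18.346.
Standard total = 262,100; weights = 0.2648, 0.2900, 0.1309, 0.1885, 0.1259.
Standardized rate: 0.2648×22.518 + 0.2900×442.559 + 0.1309×438.597 + 0.1885×476.618 + 0.1259×18.346 = 283.8285 per 1,000.

283.83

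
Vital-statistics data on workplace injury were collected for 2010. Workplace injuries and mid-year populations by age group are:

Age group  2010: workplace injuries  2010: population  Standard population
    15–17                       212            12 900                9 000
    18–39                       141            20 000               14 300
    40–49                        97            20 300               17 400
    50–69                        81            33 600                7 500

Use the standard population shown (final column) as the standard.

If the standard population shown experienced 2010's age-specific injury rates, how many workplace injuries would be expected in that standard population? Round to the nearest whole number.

Age-specific rates per 10 000 for 2010: 164.34, 70.50, 47.78, 24.11.
Expected workplace injuries = Σ (standard pop × age-specific rate ÷ 10 000)
= 9 000×164.34/10 000 + 14 300×70.50/10 000 + 17 400×47.78/10 000 + 7 500×24.11/10 000
= 147.91 + 100.81 + 83.14 + 18.08 = 349.95.

350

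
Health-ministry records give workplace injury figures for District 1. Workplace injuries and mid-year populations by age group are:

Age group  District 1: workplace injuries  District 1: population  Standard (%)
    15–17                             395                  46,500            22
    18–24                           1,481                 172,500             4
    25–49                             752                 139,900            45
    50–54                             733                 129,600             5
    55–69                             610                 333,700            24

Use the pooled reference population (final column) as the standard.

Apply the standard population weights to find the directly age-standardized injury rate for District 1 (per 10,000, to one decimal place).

Age-specific rates per 10,000 for District 1: 84.95, 85.86, 53.75, 56.56, 18.28.
Standard weights: 0.22, 0.04, 0.45, 0.05, 0.24.
Standardized rate: 0.2200×84.95 + 0.0400×85.86 + 0.4500×53.75 + 0.0500×56.56 + 0.2400×18.28 = 53.5262 per 10,000.

53.5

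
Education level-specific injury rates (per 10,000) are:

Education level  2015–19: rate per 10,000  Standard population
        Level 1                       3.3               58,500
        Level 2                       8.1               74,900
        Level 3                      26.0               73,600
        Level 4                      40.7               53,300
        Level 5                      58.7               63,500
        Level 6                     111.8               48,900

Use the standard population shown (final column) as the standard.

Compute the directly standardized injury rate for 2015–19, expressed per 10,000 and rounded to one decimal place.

Standard total = 372,700; weights = 0.1570, 0.2010, 0.1975, 0.1430, 0.1704, 0.1312.
Standardized rate: 0.1570×3.3 + 0.2010×8.1 + 0.1975×26.0 + 0.1430×40.7 + 0.1704×58.7 + 0.1312×111.8 = 37.7706 per 10,000.

37.8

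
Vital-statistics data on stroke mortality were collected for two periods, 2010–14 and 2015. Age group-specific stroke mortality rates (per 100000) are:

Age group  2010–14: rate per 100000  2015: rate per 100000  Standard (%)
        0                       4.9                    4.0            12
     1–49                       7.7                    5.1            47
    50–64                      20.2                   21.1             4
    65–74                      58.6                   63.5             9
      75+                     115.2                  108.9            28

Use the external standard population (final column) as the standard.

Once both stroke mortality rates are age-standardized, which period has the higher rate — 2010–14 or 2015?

2010–14

Standard weights: 0.12, 0.47, 0.04, 0.09, 0.28.
2010–14: 0.1200×4.9 + 0.4700×7.7 + 0.0400×20.2 + 0.0900×58.6 + 0.2800×115.2 = 42.5450 per 100000.
2015: 0.1200×4.0 + 0.4700×5.1 + 0.0400×21.1 + 0.0900×63.5 + 0.2800×108.9 = 39.9280 per 100000.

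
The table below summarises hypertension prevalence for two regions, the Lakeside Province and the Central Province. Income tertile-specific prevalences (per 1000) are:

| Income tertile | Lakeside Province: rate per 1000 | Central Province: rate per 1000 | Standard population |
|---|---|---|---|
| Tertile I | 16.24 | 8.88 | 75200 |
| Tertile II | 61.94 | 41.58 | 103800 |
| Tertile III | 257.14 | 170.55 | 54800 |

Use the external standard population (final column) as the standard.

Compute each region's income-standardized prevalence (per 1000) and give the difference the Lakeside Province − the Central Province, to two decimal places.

Standard total = 233800; weights = 0.3216, 0.4440, 0.2344.
The Lakeside Province: 0.3216×16.24 + 0.4440×61.94 + 0.2344×257.14 = 92.9936 per 1000.
The Central Province: 0.3216×8.88 + 0.4440×41.58 + 0.2344×170.55 = 61.2914 per 1000.
Difference = 92.9936 − 61.2914 = 31.7022.

31.70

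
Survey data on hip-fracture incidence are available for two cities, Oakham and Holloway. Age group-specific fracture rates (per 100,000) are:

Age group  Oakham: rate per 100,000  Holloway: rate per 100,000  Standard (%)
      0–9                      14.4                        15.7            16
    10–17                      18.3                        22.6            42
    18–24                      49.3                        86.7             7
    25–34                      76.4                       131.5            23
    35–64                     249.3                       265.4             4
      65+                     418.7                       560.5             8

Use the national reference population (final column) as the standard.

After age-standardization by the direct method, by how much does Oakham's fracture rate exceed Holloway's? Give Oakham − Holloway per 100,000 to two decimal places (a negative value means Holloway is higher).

-29.29

Standard weights: 0.16, 0.42, 0.07, 0.23, 0.04, 0.08.
Oakham: 0.1600×14.4 + 0.4200×18.3 + 0.0700×49.3 + 0.2300×76.4 + 0.0400×249.3 + 0.0800×418.7 = 74.4810 per 100,000.
Holloway: 0.1600×15.7 + 0.4200×22.6 + 0.0700×86.7 + 0.2300×131.5 + 0.0400×265.4 + 0.0800×560.5 = 103.7740 per 100,000.
Difference = 74.4810 − 103.7740 = -29.2930.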